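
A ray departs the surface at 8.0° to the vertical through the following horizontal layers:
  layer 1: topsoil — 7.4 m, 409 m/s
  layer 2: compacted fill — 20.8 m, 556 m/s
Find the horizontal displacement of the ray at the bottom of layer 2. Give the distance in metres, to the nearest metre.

Apply Snell's law at each interface; in layer i the horizontal offset is hᵢ·tan θᵢ.
Layer 1: θ = 8.00°; offset = 7.4·tan 8.00° = 1.040 m.
Layer 2: sin θ = 556·sin 8.0°/409 = 0.1892, θ = 10.91°; offset = 20.8·tan 10.91° = 4.008 m.
Total horizontal offset = 5.048 m.

5 m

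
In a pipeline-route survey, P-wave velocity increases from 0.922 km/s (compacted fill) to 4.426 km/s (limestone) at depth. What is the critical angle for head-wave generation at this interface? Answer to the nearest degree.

At critical incidence the refracted ray runs along the interface (θ₂ = 90°), so sin θ_c = V₁/V₂.
θ_c = arcsin(0.922/4.426) = arcsin 0.2083 = 12.02°.

12°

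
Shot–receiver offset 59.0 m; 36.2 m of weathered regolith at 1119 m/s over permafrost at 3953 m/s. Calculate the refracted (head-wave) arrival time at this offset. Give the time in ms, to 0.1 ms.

77.0 ms

θ_c = arcsin(V₁/V₂) = arcsin(1119/3953) = 16.44°, cos θ_c = 0.9591.
Intercept time tᵢ = 2h cos θ_c / V₁ = 2·36.2·0.9591/1119 = 0.06205 s.
t = x/V₂ + tᵢ = 59.0/3953 + 0.06205 = 0.07698 s.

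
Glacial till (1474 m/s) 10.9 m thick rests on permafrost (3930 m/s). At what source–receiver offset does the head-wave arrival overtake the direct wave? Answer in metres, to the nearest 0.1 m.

x_cross = 2h·√((V₂+V₁)/(V₂−V₁)).
(V₂+V₁)/(V₂−V₁) = (3930+1474)/(3930−1474) = 2.2003; √ = 1.4833.
x_cross = 2·10.9·1.4833 = 32.34 m.

32.3 m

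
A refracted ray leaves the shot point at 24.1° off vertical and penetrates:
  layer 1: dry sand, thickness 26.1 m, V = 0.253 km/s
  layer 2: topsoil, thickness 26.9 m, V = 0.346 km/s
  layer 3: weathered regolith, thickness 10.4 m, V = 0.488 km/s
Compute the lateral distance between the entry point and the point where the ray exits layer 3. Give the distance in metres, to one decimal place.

43.1 m

Ray parameter p = sin 24.1° / 0.253 km/s = 1.6140e+00 s/km.
Layer 1: θ = 24.10°; offset = 26.1·tan 24.10° = 11.675 m.
Layer 2: sin θ = p·0.346 = 0.5584 → θ = 33.95°; offset = 26.9·tan 33.95° = 18.108 m.
Layer 3: sin θ = p·0.488 = 0.7876 → θ = 51.96°; offset = 10.4·tan 51.96° = 13.294 m.
Σ offsets = 43.077 m.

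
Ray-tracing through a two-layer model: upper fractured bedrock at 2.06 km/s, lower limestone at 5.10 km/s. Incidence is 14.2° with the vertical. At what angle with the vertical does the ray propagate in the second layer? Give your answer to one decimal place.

sin θ₁/V₁ = sin θ₂/V₂ ⇒ sin θ₂ = 5.10·sin 14.2°/2.06 = 5.10·0.2453/2.06 = 0.6073.
θ₂ = sin⁻¹(0.6073) = 37.40° (from vertical).

37.4°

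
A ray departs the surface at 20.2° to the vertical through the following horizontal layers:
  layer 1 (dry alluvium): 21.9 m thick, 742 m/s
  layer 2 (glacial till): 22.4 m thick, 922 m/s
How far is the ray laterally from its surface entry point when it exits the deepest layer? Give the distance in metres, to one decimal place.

Ray parameter p = sin 20.2° / 742 m/s = 4.6536e-04 s/m.
Layer 1: θ = 20.20°; offset = 21.9·tan 20.20° = 8.058 m.
Layer 2: sin θ = p·922 = 0.4291 → θ = 25.41°; offset = 22.4·tan 25.41° = 10.640 m.
Total horizontal offset = 18.698 m.

18.7 m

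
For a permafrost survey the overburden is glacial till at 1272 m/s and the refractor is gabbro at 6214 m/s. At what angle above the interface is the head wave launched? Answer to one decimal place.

Critical incidence: sin θ_c = V₁/V₂ = 1272/6214 = 0.2047.
θ_c = arcsin 0.2047 = 11.81°.
Measured from the interface: 90° − 11.81° = 78.19°.

78.2°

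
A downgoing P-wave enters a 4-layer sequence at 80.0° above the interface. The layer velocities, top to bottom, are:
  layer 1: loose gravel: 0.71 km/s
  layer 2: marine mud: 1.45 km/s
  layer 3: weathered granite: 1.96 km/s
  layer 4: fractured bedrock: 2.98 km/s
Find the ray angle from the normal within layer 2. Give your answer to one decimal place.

20.8°

From the normal: θ₁ = 90° − 80.0° = 10.0°.
Ray parameter p = sin 10.0° / 0.71 = 2.4457e-01 s/km.
sin θ_2 = p·V_2 = 2.4457e-01 × 1.45 = 0.3546.
θ_2 = arcsin 0.3546 = 20.77°.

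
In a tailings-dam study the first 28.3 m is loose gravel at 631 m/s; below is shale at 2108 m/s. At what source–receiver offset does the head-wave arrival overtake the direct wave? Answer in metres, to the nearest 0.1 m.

θ_c = arcsin(631/2108) = 17.42°, so cos θ_c = 0.9541 and tᵢ = 2h cos θ_c/V₁ = 0.0856 s.
At crossover x/V₁ = x/V₂ + tᵢ ⇒ x = tᵢ/(1/V₁ − 1/V₂) = 0.08559/(1.5848e-03 − 4.7438e-04) = 77.08 m.

77.1 m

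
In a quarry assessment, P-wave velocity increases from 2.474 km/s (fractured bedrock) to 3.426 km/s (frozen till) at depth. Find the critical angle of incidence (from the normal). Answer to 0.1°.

At critical incidence the refracted ray runs along the interface (θ₂ = 90°), so sin θ_c = V₁/V₂.
θ_c = arcsin(2.474/3.426) = arcsin 0.7221 = 46.23°.

46.2°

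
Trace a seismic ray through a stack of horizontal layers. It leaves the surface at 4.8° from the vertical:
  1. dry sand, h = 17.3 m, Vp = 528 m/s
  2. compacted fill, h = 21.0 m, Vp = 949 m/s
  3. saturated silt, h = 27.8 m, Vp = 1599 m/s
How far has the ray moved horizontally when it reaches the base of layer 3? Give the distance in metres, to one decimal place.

11.9 m

p = sin θ₁/V₁ = sin 4.8°/528 = 1.5848e-04 s/m is conserved through the stack.
Layer 1: θ = 4.80°; offset = 17.3·tan 4.80° = 1.453 m.
Layer 2: sin θ = p·949 = 0.1504 → θ = 8.65°; offset = 21.0·tan 8.65° = 3.195 m.
Layer 3: sin θ = p·1599 = 0.2534 → θ = 14.68°; offset = 27.8·tan 14.68° = 7.283 m.
Total horizontal offset = 11.930 m.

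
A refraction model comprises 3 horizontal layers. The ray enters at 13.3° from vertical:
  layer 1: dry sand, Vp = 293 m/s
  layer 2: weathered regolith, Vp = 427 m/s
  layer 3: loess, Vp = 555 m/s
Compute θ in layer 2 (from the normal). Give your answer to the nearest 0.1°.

19.6°

Snell's law across each interface conserves sin θ / V, so sin θ_2 = V_2·sin θ₁/V₁.
sin θ_2 = 427 × sin 13.3° / 293 = 0.3353.
θ_2 = 19.59° from the vertical.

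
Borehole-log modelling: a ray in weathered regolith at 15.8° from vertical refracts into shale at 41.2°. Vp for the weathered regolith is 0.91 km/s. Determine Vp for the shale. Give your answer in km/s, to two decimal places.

sin 15.8° = 0.2723; sin 41.2° = 0.6587.
V₂ = V₁·(sin θ₂/sin θ₁) = 0.91·(0.6587/0.2723) = 2.20 km/s.

2.20 km/s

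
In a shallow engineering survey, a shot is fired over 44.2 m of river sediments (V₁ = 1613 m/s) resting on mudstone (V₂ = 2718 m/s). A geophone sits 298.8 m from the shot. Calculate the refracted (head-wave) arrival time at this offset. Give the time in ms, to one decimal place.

154.0 ms

t = x/V₂ + 2h·√(V₂²−V₁²)/(V₁V₂).
√(V₂²−V₁²) = √(2718²−1613²) = 2187.6 m/s; delay term = 2·44.2·2187.6/(1613·2718) = 0.04411 s.
t = 298.8/2718 + 0.04411 = 0.15404 s.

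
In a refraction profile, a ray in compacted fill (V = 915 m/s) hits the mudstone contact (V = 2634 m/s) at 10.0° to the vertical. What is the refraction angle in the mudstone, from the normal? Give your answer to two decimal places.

Snell's law: sin θ₂ = (V₂/V₁)·sin θ₁ = (2634/915)·sin 10.0° = 0.4999.
θ₂ = sin⁻¹(0.4999) = 29.99° (from vertical).

29.99°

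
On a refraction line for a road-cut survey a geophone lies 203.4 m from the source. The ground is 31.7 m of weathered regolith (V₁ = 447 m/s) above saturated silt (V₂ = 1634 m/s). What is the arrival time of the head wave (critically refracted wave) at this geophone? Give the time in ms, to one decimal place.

260.9 ms

t = x/V₂ + 2h·√(V₂²−V₁²)/(V₁V₂).
√(V₂²−V₁²) = √(1634²−447²) = 1571.7 m/s; delay term = 2·31.7·1571.7/(447·1634) = 0.13642 s.
t = 203.4/1634 + 0.13642 = 0.26090 s.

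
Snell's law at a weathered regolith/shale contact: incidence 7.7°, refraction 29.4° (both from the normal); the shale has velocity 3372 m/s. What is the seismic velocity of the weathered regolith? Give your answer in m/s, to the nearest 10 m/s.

Snell's law: sin 7.7°/V₁ = sin 29.4°/V₂.
V₁ = V₂·sin 7.7°/sin 29.4° = 3372 × 0.2729 = 920.35 m/s.

920 m/s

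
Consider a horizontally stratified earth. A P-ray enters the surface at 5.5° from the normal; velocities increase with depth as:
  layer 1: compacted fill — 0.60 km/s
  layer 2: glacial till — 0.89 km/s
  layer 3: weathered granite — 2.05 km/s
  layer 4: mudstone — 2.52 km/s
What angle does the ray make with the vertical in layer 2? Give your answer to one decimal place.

Ray parameter p = sin 5.5° / 0.60 = 1.5974e-01 s/km.
sin θ_2 = p·V_2 = 1.5974e-01 × 0.89 = 0.1422.
θ_2 = 8.17° from the vertical.

8.2°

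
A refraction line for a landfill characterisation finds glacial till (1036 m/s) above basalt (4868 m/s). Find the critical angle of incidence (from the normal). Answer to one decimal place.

12.3°

At critical incidence the refracted ray runs along the interface (θ₂ = 90°), so sin θ_c = V₁/V₂.
θ_c = arcsin(1036/4868) = arcsin 0.2128 = 12.29°.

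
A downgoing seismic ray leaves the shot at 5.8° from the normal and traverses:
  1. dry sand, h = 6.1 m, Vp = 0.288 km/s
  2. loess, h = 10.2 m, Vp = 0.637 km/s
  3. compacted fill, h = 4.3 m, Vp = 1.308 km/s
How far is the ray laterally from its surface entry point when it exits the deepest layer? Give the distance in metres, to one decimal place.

5.2 m

Apply Snell's law at each interface; in layer i the horizontal offset is hᵢ·tan θᵢ.
Layer 1: θ = 5.80°; offset = 6.1·tan 5.80° = 0.620 m.
Layer 2: sin θ = 0.637·sin 5.8°/0.288 = 0.2235, θ = 12.92°; offset = 10.2·tan 12.92° = 2.339 m.
Layer 3: sin θ = 1.308·sin 5.8°/0.288 = 0.4590, θ = 27.32°; offset = 4.3·tan 27.32° = 2.221 m.
Σ offsets = 5.180 m.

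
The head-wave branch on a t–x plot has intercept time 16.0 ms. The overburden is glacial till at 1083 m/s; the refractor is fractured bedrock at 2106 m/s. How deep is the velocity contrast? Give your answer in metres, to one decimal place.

θ_c = arcsin(1083/2106) = 30.95°; cos θ_c = 0.8576.
tᵢ = 2h cos θ_c/V₁ ⇒ h = tᵢ·V₁/(2 cos θ_c) = 0.016·1083/(2·0.8576) = 10.10 m.

10.1 m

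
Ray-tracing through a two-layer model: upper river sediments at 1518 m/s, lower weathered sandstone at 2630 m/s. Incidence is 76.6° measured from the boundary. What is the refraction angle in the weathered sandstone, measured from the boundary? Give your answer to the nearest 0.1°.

66.3°

Convert to the normal: θ₁ = 90° − 76.6° = 13.4°.
Snell's law: sin θ₂ = (V₂/V₁)·sin θ₁ = (2630/1518)·sin 13.4° = 0.4015.
θ₂ = sin⁻¹(0.4015) = 23.67° (from vertical).
From the interface: 90° − 23.67° = 66.33°.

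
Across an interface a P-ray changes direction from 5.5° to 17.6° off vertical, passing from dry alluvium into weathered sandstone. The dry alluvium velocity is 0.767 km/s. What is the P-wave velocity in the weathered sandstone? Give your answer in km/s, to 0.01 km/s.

2.42 km/s

Snell's law: sin 5.5°/V₁ = sin 17.6°/V₂.
V₂ = V₁·sin 17.6°/sin 5.5° = 0.767 × 3.1548 = 2.42 km/s.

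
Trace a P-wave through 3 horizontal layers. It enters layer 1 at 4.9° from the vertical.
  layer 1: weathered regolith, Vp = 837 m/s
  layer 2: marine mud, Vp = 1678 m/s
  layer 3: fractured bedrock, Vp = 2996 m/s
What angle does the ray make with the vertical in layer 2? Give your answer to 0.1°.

Snell's law across each interface conserves sin θ / V, so sin θ_2 = V_2·sin θ₁/V₁.
sin θ_2 = 1678 × sin 4.9° / 837 = 0.1712.
θ_2 = arcsin 0.1712 = 9.86°.

9.9°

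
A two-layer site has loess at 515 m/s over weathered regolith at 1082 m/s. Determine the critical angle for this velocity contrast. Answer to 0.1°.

28.4°

Critical incidence: sin θ_c = V₁/V₂ = 515/1082 = 0.4760.
θ_c = arcsin 0.4760 = 28.42°.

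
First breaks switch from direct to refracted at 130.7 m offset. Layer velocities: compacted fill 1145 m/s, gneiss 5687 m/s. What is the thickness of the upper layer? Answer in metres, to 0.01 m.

x_cross = 2h·√((V₂+V₁)/(V₂−V₁)) → h = x_cross / (2·√((V₂+V₁)/(V₂−V₁))).
√((V₂+V₁)/(V₂−V₁)) = √((5687+1145)/(5687−1145)) = 1.2265.
h = 130.7 / (2·1.2265) = 53.28 m.

53.28 m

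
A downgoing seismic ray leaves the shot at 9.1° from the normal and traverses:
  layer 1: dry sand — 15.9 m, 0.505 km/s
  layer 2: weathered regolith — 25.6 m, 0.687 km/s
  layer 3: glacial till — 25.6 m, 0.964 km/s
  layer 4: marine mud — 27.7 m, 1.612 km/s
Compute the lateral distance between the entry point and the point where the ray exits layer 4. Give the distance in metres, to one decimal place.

p = sin θ₁/V₁ = sin 9.1°/0.505 = 3.1318e-01 s/km is conserved through the stack.
Layer 1: θ = 9.10°; offset = 15.9·tan 9.10° = 2.547 m.
Layer 2: sin θ = p·0.687 = 0.2152 → θ = 12.42°; offset = 25.6·tan 12.42° = 5.640 m.
Layer 3: sin θ = p·0.964 = 0.3019 → θ = 17.57°; offset = 25.6·tan 17.57° = 8.107 m.
Layer 4: sin θ = p·1.612 = 0.5049 → θ = 30.32°; offset = 27.7·tan 30.32° = 16.201 m.
Total horizontal offset = 32.495 m.

32.5 m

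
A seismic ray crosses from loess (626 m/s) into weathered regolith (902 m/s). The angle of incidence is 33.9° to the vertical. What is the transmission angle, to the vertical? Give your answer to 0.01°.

sin θ₁/V₁ = sin θ₂/V₂ ⇒ sin θ₂ = 902·sin 33.9°/626 = 902·0.5577/626 = 0.8037.
θ₂ = sin⁻¹(0.8037) = 53.48° (from vertical).

53.48°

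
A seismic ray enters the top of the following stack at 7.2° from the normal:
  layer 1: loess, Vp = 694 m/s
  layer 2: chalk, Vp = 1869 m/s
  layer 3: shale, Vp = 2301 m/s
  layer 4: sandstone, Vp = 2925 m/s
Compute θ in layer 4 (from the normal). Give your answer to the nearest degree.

32°

Ray parameter p = sin 7.2° / 694 = 1.8060e-04 s/m.
sin θ_4 = p·V_4 = 1.8060e-04 × 2925 = 0.5282.
θ_4 = arcsin 0.5282 = 31.89°.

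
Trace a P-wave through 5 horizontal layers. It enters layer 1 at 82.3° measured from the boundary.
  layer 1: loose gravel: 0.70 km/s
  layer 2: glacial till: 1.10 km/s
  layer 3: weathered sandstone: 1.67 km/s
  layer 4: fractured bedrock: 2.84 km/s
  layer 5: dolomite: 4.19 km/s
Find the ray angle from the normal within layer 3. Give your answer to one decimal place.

From the normal: θ₁ = 90° − 82.3° = 7.7°.
Ray parameter p = sin 7.7° / 0.70 = 1.9141e-01 s/km.
sin θ_3 = p·V_3 = 1.9141e-01 × 1.67 = 0.3197.
θ_3 = 18.64° from the vertical.

18.6°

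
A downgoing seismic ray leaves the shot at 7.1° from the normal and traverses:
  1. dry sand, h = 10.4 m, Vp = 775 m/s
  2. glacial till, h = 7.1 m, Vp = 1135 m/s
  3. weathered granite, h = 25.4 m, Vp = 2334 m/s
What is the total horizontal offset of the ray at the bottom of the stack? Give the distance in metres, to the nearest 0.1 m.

12.8 m

Ray parameter p = sin 7.1° / 775 m/s = 1.5949e-04 s/m.
Layer 1: θ = 7.10°; offset = 10.4·tan 7.10° = 1.295 m.
Layer 2: sin θ = p·1135 = 0.1810 → θ = 10.43°; offset = 7.1·tan 10.43° = 1.307 m.
Layer 3: sin θ = p·2334 = 0.3722 → θ = 21.85°; offset = 25.4·tan 21.85° = 10.187 m.
Total horizontal offset = 12.789 m.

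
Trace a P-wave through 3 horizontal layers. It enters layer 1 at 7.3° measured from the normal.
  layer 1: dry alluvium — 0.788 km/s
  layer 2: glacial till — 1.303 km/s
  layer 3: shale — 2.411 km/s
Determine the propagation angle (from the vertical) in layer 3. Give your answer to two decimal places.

22.88°

Ray parameter p = sin 7.3° / 0.788 = 1.6125e-01 s/km.
sin θ_3 = p·V_3 = 1.6125e-01 × 2.411 = 0.3888.
θ_3 = arcsin 0.3888 = 22.88°.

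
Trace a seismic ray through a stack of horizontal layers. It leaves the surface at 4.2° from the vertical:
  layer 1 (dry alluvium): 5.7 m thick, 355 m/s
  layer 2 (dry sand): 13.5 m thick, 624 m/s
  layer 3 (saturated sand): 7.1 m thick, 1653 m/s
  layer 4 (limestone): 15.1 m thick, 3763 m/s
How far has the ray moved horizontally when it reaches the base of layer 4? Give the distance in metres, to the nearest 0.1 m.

23.3 m

p = sin θ₁/V₁ = sin 4.2°/355 = 2.0630e-04 s/m is conserved through the stack.
Layer 1: θ = 4.20°; offset = 5.7·tan 4.20° = 0.419 m.
Layer 2: sin θ = p·624 = 0.1287 → θ = 7.40°; offset = 13.5·tan 7.40° = 1.752 m.
Layer 3: sin θ = p·1653 = 0.3410 → θ = 19.94°; offset = 7.1·tan 19.94° = 2.576 m.
Layer 4: sin θ = p·3763 = 0.7763 → θ = 50.93°; offset = 15.1·tan 50.93° = 18.597 m.
Total horizontal offset = 23.344 m.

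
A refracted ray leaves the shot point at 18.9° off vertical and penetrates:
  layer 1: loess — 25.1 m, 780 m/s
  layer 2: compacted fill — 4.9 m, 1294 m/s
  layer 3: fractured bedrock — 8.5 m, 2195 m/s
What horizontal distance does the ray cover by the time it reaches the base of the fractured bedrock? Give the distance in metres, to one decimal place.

30.6 m

Apply Snell's law at each interface; in layer i the horizontal offset is hᵢ·tan θᵢ.
Layer 1: θ = 18.90°; offset = 25.1·tan 18.90° = 8.594 m.
Layer 2: sin θ = 1294·sin 18.9°/780 = 0.5374, θ = 32.50°; offset = 4.9·tan 32.50° = 3.122 m.
Layer 3: sin θ = 2195·sin 18.9°/780 = 0.9115, θ = 65.72°; offset = 8.5·tan 65.72° = 18.842 m.
Summing the layer offsets gives 30.558 m.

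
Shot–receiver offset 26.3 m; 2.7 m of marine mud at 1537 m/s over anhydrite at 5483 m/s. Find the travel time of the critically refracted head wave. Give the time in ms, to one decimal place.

8.2 ms

θ_c = arcsin(V₁/V₂) = arcsin(1537/5483) = 16.28°, cos θ_c = 0.9599.
Intercept time tᵢ = 2h cos θ_c / V₁ = 2·2.7·0.9599/1537 = 0.00337 s.
t = x/V₂ + tᵢ = 26.3/5483 + 0.00337 = 0.00817 s.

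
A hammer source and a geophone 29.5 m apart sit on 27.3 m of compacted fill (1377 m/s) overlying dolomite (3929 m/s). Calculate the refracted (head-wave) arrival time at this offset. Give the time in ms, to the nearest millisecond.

45 ms

t = x/V₂ + 2h·√(V₂²−V₁²)/(V₁V₂).
√(V₂²−V₁²) = √(3929²−1377²) = 3679.8 m/s; delay term = 2·27.3·3679.8/(1377·3929) = 0.03714 s.
t = 29.5/3929 + 0.03714 = 0.04464 s.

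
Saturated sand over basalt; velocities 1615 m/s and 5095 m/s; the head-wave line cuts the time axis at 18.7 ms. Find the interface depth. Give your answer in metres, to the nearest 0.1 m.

h = tᵢ·V₁·V₂ / (2·√(V₂²−V₁²)).
√(V₂²−V₁²) = √(5095² − 1615²) = 4832.3 m/s.
h = 0.0187 s × 1615 × 5095 / (2 × 4832.3) = 15.92 m.

15.9 m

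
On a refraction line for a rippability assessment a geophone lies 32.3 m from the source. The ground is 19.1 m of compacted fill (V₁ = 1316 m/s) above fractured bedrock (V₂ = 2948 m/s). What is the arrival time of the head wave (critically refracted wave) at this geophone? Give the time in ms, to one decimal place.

36.9 ms

θ_c = arcsin(V₁/V₂) = arcsin(1316/2948) = 26.51°, cos θ_c = 0.8948.
Intercept time tᵢ = 2h cos θ_c / V₁ = 2·19.1·0.8948/1316 = 0.02597 s.
t = x/V₂ + tᵢ = 32.3/2948 + 0.02597 = 0.03693 s.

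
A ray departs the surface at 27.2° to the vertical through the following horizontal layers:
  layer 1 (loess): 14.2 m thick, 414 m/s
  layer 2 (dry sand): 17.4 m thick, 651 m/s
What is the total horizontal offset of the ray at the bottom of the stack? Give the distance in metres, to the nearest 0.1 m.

Apply Snell's law at each interface; in layer i the horizontal offset is hᵢ·tan θᵢ.
Layer 1: θ = 27.20°; offset = 14.2·tan 27.20° = 7.298 m.
Layer 2: sin θ = 651·sin 27.2°/414 = 0.7188, θ = 45.95°; offset = 17.4·tan 45.95° = 17.989 m.
Summing the layer offsets gives 25.286 m.

25.3 m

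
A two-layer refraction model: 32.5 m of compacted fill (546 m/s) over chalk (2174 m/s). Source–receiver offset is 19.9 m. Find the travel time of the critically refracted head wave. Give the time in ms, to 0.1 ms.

θ_c = arcsin(V₁/V₂) = arcsin(546/2174) = 14.55°, cos θ_c = 0.9679.
Intercept time tᵢ = 2h cos θ_c / V₁ = 2·32.5·0.9679/546 = 0.11523 s.
t = x/V₂ + tᵢ = 19.9/2174 + 0.11523 = 0.12439 s.

124.4 ms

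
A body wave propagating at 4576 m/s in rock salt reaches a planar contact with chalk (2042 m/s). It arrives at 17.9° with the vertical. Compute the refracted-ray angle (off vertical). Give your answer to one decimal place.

7.9°

Snell's law: sin θ₂ = (V₂/V₁)·sin θ₁ = (2042/4576)·sin 17.9° = 0.1372.
θ₂ = arcsin 0.1372 = 7.88° from the normal.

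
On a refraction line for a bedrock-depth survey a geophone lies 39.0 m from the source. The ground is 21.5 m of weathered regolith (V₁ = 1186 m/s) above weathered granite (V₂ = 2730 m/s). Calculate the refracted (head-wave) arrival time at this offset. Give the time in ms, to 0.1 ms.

46.9 ms

θ_c = arcsin(V₁/V₂) = arcsin(1186/2730) = 25.75°, cos θ_c = 0.9007.
Intercept time tᵢ = 2h cos θ_c / V₁ = 2·21.5·0.9007/1186 = 0.03266 s.
t = x/V₂ + tᵢ = 39.0/2730 + 0.03266 = 0.04694 s.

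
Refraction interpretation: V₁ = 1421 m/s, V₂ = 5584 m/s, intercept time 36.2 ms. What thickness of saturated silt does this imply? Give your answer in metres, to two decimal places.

26.60 m

θ_c = arcsin(1421/5584) = 14.74°; cos θ_c = 0.9671.
tᵢ = 2h cos θ_c/V₁ ⇒ h = tᵢ·V₁/(2 cos θ_c) = 0.0362·1421/(2·0.9671) = 26.60 m.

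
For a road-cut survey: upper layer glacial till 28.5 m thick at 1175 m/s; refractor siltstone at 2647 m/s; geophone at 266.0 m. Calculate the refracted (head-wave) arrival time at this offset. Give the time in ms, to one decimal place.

144.0 ms

t = x/V₂ + 2h·√(V₂²−V₁²)/(V₁V₂).
√(V₂²−V₁²) = √(2647²−1175²) = 2371.9 m/s; delay term = 2·28.5·2371.9/(1175·2647) = 0.04347 s.
t = 266.0/2647 + 0.04347 = 0.14396 s.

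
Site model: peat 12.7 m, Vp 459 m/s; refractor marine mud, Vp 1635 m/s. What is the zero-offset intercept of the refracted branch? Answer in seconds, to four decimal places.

0.0531 s

tᵢ = 2h·√(V₂²−V₁²)/(V₁V₂).
√(V₂²−V₁²) = √(1635²−459²) = 1569.2 m/s.
tᵢ = 2·12.7·1569.2/(459·1635) = 0.05311 s.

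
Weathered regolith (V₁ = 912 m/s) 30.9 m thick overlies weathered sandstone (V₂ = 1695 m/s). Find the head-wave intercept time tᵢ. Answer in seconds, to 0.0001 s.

θ_c = arcsin(V₁/V₂) = arcsin(912/1695) = 32.55°; cos θ_c = 0.8429.
tᵢ = 2h·cos θ_c / V₁ = 2·30.9·0.8429 / 912 = 0.05712 s.

0.0571 s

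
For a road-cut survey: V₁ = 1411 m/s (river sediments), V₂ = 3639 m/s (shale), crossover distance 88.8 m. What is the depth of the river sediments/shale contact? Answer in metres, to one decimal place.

29.5 m

h = (x_cross/2)·√((V₂−V₁)/(V₂+V₁)).
(V₂−V₁)/(V₂+V₁) = (3639−1411)/(3639+1411) = 0.4412; √ = 0.6642.
h = (88.8/2)·0.6642 = 29.49 m.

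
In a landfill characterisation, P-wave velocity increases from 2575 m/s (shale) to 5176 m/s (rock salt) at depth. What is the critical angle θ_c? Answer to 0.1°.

Critical incidence: sin θ_c = V₁/V₂ = 2575/5176 = 0.4975.
θ_c = arcsin 0.4975 = 29.83°.

29.8°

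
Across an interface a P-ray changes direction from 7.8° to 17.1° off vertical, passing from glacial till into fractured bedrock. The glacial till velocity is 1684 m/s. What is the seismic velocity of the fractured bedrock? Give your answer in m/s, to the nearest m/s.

Snell's law: sin 7.8°/V₁ = sin 17.1°/V₂.
V₂ = V₁·sin 17.1°/sin 7.8° = 1684 × 2.1666 = 3648.54 m/s.

3649 m/s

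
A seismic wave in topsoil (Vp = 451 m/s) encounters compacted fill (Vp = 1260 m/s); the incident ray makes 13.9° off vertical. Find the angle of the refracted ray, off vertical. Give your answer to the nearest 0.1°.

Snell's law: sin θ₂ = (V₂/V₁)·sin θ₁ = (1260/451)·sin 13.9° = 0.6711.
θ₂ = sin⁻¹(0.6711) = 42.16° (from vertical).

42.2°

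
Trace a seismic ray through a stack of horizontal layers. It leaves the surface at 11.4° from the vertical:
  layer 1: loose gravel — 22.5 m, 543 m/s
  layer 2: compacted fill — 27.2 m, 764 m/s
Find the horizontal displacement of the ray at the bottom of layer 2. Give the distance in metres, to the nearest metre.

Apply Snell's law at each interface; in layer i the horizontal offset is hᵢ·tan θᵢ.
Layer 1: θ = 11.40°; offset = 22.5·tan 11.40° = 4.537 m.
Layer 2: sin θ = 764·sin 11.4°/543 = 0.2781, θ = 16.15°; offset = 27.2·tan 16.15° = 7.875 m.
Total horizontal offset = 12.412 m.

12 m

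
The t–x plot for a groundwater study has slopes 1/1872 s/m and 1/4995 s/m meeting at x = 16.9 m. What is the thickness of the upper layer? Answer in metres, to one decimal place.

x_cross = 2h·√((V₂+V₁)/(V₂−V₁)) → h = x_cross / (2·√((V₂+V₁)/(V₂−V₁))).
√((V₂+V₁)/(V₂−V₁)) = √((4995+1872)/(4995−1872)) = 1.4829.
h = 16.9 / (2·1.4829) = 5.70 m.

5.7 m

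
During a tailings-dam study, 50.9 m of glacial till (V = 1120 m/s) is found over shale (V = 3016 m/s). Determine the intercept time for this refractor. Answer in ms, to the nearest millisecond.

84 ms

tᵢ = 2h·√(V₂²−V₁²)/(V₁V₂).
√(V₂²−V₁²) = √(3016²−1120²) = 2800.3 m/s.
tᵢ = 2·50.9·2800.3/(1120·3016) = 0.08439 s.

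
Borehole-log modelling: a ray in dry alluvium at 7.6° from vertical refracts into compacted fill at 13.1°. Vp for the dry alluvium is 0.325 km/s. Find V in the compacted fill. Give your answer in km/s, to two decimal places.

0.56 km/s

sin 7.6° = 0.1323; sin 13.1° = 0.2267.
V₂ = V₁·(sin θ₂/sin θ₁) = 0.325·(0.2267/0.1323) = 0.56 km/s.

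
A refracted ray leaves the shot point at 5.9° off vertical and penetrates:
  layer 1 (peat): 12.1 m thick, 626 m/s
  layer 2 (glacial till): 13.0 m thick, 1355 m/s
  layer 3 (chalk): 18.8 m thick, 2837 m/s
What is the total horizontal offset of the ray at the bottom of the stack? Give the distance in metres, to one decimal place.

Ray parameter p = sin 5.9° / 626 m/s = 1.6421e-04 s/m.
Layer 1: θ = 5.90°; offset = 12.1·tan 5.90° = 1.250 m.
Layer 2: sin θ = p·1355 = 0.2225 → θ = 12.86°; offset = 13.0·tan 12.86° = 2.967 m.
Layer 3: sin θ = p·2837 = 0.4659 → θ = 27.77°; offset = 18.8·tan 27.77° = 9.898 m.
Σ offsets = 14.115 m.

14.1 m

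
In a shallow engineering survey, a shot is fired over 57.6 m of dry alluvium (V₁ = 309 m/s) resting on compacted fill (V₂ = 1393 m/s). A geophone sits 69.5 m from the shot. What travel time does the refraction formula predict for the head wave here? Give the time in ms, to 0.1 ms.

413.4 ms

t = x/V₂ + 2h·√(V₂²−V₁²)/(V₁V₂).
√(V₂²−V₁²) = √(1393²−309²) = 1358.3 m/s; delay term = 2·57.6·1358.3/(309·1393) = 0.36353 s.
t = 69.5/1393 + 0.36353 = 0.41342 s.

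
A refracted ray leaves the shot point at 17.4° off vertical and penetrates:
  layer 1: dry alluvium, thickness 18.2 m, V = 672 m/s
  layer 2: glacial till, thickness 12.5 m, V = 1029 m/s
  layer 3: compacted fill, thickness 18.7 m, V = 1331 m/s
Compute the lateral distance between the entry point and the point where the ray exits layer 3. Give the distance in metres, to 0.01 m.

p = sin θ₁/V₁ = sin 17.4°/672 = 4.4500e-04 s/m is conserved through the stack.
Layer 1: θ = 17.40°; offset = 18.2·tan 17.40° = 5.7035 m.
Layer 2: sin θ = p·1029 = 0.4579 → θ = 27.25°; offset = 12.5·tan 27.25° = 6.4385 m.
Layer 3: sin θ = p·1331 = 0.5923 → θ = 36.32°; offset = 18.7·tan 36.32° = 13.7466 m.
Σ offsets = 25.8887 m.

25.89 m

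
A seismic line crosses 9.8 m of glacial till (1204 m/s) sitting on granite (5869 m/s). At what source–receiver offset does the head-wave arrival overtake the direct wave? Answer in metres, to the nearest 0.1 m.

x_cross = 2h·√((V₂+V₁)/(V₂−V₁)).
(V₂+V₁)/(V₂−V₁) = (5869+1204)/(5869−1204) = 1.5162; √ = 1.2313.
x_cross = 2·9.8·1.2313 = 24.13 m.

24.1 m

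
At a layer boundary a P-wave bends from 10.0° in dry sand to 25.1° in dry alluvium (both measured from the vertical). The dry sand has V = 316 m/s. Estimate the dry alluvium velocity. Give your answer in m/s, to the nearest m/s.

sin 10.0° = 0.1736; sin 25.1° = 0.4242.
V₂ = V₁·(sin θ₂/sin θ₁) = 316·(0.4242/0.1736) = 771.95 m/s.

772 m/s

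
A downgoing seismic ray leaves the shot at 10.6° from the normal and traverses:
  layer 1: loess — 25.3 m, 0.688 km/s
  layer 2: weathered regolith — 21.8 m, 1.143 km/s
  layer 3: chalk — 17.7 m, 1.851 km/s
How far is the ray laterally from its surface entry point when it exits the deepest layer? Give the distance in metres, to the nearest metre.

Apply Snell's law at each interface; in layer i the horizontal offset is hᵢ·tan θᵢ.
Layer 1: θ = 10.60°; offset = 25.3·tan 10.60° = 4.735 m.
Layer 2: sin θ = 1.143·sin 10.6°/0.688 = 0.3056, θ = 17.79°; offset = 21.8·tan 17.79° = 6.997 m.
Layer 3: sin θ = 1.851·sin 10.6°/0.688 = 0.4949, θ = 29.66°; offset = 17.7·tan 29.66° = 10.081 m.
Summing the layer offsets gives 21.813 m.

22 m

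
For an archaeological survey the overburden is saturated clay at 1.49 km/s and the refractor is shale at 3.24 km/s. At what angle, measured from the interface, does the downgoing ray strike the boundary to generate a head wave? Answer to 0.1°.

Critical incidence: sin θ_c = V₁/V₂ = 1.49/3.24 = 0.4599.
θ_c = arcsin 0.4599 = 27.38°.
Measured from the interface: 90° − 27.38° = 62.62°.

62.6°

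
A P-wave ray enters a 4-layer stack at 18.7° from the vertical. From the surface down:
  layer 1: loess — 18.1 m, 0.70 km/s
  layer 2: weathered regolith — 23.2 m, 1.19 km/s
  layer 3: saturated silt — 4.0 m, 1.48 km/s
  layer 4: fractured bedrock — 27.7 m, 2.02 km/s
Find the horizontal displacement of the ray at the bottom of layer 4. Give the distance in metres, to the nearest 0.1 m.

92.4 m

Apply Snell's law at each interface; in layer i the horizontal offset is hᵢ·tan θᵢ.
Layer 1: θ = 18.70°; offset = 18.1·tan 18.70° = 6.127 m.
Layer 2: sin θ = 1.19·sin 18.7°/0.70 = 0.5450, θ = 33.03°; offset = 23.2·tan 33.03° = 15.082 m.
Layer 3: sin θ = 1.48·sin 18.7°/0.70 = 0.6779, θ = 42.68°; offset = 4.0·tan 42.68° = 3.688 m.
Layer 4: sin θ = 2.02·sin 18.7°/0.70 = 0.9252, θ = 67.70°; offset = 27.7·tan 67.70° = 67.533 m.
Σ offsets = 92.430 m.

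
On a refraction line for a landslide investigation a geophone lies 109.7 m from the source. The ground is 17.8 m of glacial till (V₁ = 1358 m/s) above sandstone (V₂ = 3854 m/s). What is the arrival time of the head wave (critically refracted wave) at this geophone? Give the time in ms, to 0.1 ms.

θ_c = arcsin(V₁/V₂) = arcsin(1358/3854) = 20.63°, cos θ_c = 0.9359.
Intercept time tᵢ = 2h cos θ_c / V₁ = 2·17.8·0.9359/1358 = 0.02453 s.
t = x/V₂ + tᵢ = 109.7/3854 + 0.02453 = 0.05300 s.

53.0 ms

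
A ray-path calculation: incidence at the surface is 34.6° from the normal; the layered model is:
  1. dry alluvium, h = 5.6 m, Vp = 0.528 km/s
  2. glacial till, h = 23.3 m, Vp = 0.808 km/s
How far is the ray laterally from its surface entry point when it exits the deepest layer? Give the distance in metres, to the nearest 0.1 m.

44.8 m

Apply Snell's law at each interface; in layer i the horizontal offset is hᵢ·tan θᵢ.
Layer 1: θ = 34.60°; offset = 5.6·tan 34.60° = 3.863 m.
Layer 2: sin θ = 0.808·sin 34.6°/0.528 = 0.8690, θ = 60.34°; offset = 23.3·tan 60.34° = 40.915 m.
Total horizontal offset = 44.778 m.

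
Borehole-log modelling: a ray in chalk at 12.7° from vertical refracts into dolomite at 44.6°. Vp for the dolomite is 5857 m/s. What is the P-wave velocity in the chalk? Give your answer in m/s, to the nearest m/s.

1834 m/s

sin 12.7° = 0.2198; sin 44.6° = 0.7022.
V₁ = V₂·(sin θ₁/sin θ₂) = 5857·(0.2198/0.7022) = 1833.84 m/s.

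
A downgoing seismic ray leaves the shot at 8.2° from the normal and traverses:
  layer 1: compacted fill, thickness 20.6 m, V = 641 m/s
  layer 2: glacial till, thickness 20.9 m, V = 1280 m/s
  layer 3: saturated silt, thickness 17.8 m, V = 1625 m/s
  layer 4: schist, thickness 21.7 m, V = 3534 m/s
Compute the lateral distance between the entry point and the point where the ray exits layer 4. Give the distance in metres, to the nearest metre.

44 m

Ray parameter p = sin 8.2° / 641 m/s = 2.2251e-04 s/m.
Layer 1: θ = 8.20°; offset = 20.6·tan 8.20° = 2.969 m.
Layer 2: sin θ = p·1280 = 0.2848 → θ = 16.55°; offset = 20.9·tan 16.55° = 6.210 m.
Layer 3: sin θ = p·1625 = 0.3616 → θ = 21.20°; offset = 17.8·tan 21.20° = 6.903 m.
Layer 4: sin θ = p·3534 = 0.7864 → θ = 51.85°; offset = 21.7·tan 51.85° = 27.621 m.
Σ offsets = 43.703 m.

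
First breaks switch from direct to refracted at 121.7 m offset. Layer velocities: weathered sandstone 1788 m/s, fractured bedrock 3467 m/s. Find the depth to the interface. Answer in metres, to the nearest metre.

34 m

x_cross = 2h·√((V₂+V₁)/(V₂−V₁)) → h = x_cross / (2·√((V₂+V₁)/(V₂−V₁))).
√((V₂+V₁)/(V₂−V₁)) = √((3467+1788)/(3467−1788)) = 1.7691.
h = 121.7 / (2·1.7691) = 34.40 m.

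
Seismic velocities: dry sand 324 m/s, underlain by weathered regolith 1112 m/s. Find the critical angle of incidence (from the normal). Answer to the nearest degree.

17°

Critical incidence: sin θ_c = V₁/V₂ = 324/1112 = 0.2914.
θ_c = arcsin 0.2914 = 16.94°.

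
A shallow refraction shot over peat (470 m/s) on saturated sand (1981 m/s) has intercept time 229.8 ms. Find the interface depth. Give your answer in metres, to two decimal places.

h = tᵢ·V₁·V₂ / (2·√(V₂²−V₁²)).
√(V₂²−V₁²) = √(1981² − 470²) = 1924.4 m/s.
h = 0.2298 s × 470 × 1981 / (2 × 1924.4) = 55.59 m.

55.59 m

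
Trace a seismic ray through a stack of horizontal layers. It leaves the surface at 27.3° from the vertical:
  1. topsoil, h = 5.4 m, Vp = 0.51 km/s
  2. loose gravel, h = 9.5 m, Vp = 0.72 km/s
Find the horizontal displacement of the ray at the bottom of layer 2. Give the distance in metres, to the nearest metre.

Ray parameter p = sin 27.3° / 0.51 km/s = 8.9931e-01 s/km.
Layer 1: θ = 27.30°; offset = 5.4·tan 27.30° = 2.787 m.
Layer 2: sin θ = p·0.72 = 0.6475 → θ = 40.35°; offset = 9.5·tan 40.35° = 8.072 m.
Σ offsets = 10.859 m.

11 m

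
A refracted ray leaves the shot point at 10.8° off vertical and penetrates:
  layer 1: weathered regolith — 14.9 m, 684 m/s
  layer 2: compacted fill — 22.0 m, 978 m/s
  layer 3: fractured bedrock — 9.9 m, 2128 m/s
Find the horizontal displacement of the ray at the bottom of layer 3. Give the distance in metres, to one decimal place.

Ray parameter p = sin 10.8° / 684 m/s = 2.7395e-04 s/m.
Layer 1: θ = 10.80°; offset = 14.9·tan 10.80° = 2.842 m.
Layer 2: sin θ = p·978 = 0.2679 → θ = 15.54°; offset = 22.0·tan 15.54° = 6.118 m.
Layer 3: sin θ = p·2128 = 0.5830 → θ = 35.66°; offset = 9.9·tan 35.66° = 7.103 m.
Summing the layer offsets gives 16.064 m.

16.1 m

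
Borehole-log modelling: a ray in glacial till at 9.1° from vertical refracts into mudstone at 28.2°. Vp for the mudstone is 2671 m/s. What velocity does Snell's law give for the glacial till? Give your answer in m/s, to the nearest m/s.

sin 9.1° = 0.1582; sin 28.2° = 0.4726.
V₁ = V₂·(sin θ₁/sin θ₂) = 2671·(0.1582/0.4726) = 893.96 m/s.

894 m/s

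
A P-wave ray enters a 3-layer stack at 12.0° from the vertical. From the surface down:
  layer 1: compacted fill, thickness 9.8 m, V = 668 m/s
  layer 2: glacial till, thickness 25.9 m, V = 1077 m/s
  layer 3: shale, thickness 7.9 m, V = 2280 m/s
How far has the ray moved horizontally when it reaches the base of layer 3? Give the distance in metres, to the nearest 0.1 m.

19.3 m

Apply Snell's law at each interface; in layer i the horizontal offset is hᵢ·tan θᵢ.
Layer 1: θ = 12.00°; offset = 9.8·tan 12.00° = 2.083 m.
Layer 2: sin θ = 1077·sin 12.0°/668 = 0.3352, θ = 19.59°; offset = 25.9·tan 19.59° = 9.215 m.
Layer 3: sin θ = 2280·sin 12.0°/668 = 0.7096, θ = 45.21°; offset = 7.9·tan 45.21° = 7.957 m.
Total horizontal offset = 19.255 m.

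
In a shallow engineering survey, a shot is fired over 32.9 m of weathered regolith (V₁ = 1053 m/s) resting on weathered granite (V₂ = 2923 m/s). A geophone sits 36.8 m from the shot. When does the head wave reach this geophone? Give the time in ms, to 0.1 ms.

t = x/V₂ + 2h·√(V₂²−V₁²)/(V₁V₂).
√(V₂²−V₁²) = √(2923²−1053²) = 2726.7 m/s; delay term = 2·32.9·2726.7/(1053·2923) = 0.05829 s.
t = 36.8/2923 + 0.05829 = 0.07088 s.

70.9 ms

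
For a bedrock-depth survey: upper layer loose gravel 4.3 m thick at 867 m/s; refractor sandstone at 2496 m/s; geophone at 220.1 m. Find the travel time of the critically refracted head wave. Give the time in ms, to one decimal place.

t = x/V₂ + 2h·√(V₂²−V₁²)/(V₁V₂).
√(V₂²−V₁²) = √(2496²−867²) = 2340.6 m/s; delay term = 2·4.3·2340.6/(867·2496) = 0.00930 s.
t = 220.1/2496 + 0.00930 = 0.09748 s.

97.5 ms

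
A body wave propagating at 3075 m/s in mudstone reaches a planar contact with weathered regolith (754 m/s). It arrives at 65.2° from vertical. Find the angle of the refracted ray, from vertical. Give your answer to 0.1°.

sin θ₁/V₁ = sin θ₂/V₂ ⇒ sin θ₂ = 754·sin 65.2°/3075 = 754·0.9078/3075 = 0.2226.
θ₂ = sin⁻¹(0.2226) = 12.86° (from vertical).

12.9°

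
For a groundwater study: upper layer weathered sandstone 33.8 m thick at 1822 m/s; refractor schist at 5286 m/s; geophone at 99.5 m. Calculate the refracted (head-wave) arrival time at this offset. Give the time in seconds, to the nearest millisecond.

0.054 s

t = x/V₂ + 2h·√(V₂²−V₁²)/(V₁V₂).
√(V₂²−V₁²) = √(5286²−1822²) = 4962.1 m/s; delay term = 2·33.8·4962.1/(1822·5286) = 0.03483 s.
t = 99.5/5286 + 0.03483 = 0.05365 s.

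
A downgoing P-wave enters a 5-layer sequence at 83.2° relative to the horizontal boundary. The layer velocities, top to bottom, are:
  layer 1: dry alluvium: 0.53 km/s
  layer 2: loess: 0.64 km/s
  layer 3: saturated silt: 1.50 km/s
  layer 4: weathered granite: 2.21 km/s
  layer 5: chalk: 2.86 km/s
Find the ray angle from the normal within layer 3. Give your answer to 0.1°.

From the normal: θ₁ = 90° − 83.2° = 6.8°.
Snell's law across each interface conserves sin θ / V, so sin θ_3 = V_3·sin θ₁/V₁.
sin θ_3 = 1.50 × sin 6.8° / 0.53 = 0.3351.
θ_3 = arcsin 0.3351 = 19.58°.

19.6°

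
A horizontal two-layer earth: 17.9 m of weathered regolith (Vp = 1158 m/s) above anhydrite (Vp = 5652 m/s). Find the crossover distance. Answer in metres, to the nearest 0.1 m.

x_cross = 2h·√((V₂+V₁)/(V₂−V₁)).
(V₂+V₁)/(V₂−V₁) = (5652+1158)/(5652−1158) = 1.5154; √ = 1.2310.
x_cross = 2·17.9·1.2310 = 44.07 m.

44.1 m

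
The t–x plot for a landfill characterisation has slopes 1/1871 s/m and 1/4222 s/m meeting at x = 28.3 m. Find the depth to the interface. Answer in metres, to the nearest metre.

h = (x_cross/2)·√((V₂−V₁)/(V₂+V₁)).
(V₂−V₁)/(V₂+V₁) = (4222−1871)/(4222+1871) = 0.3859; √ = 0.6212.
h = (28.3/2)·0.6212 = 8.79 m.

9 m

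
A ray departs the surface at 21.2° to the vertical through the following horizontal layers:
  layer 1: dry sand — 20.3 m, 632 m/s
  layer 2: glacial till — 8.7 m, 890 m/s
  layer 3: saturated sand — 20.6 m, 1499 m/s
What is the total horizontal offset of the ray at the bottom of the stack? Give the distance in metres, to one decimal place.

47.4 m

Apply Snell's law at each interface; in layer i the horizontal offset is hᵢ·tan θᵢ.
Layer 1: θ = 21.20°; offset = 20.3·tan 21.20° = 7.874 m.
Layer 2: sin θ = 890·sin 21.2°/632 = 0.5092, θ = 30.61°; offset = 8.7·tan 30.61° = 5.148 m.
Layer 3: sin θ = 1499·sin 21.2°/632 = 0.8577, θ = 59.06°; offset = 20.6·tan 59.06° = 34.367 m.
Summing the layer offsets gives 47.389 m.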